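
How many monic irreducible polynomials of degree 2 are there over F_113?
There are 6328 monic irreducible polynomials of degree 2 over F_113

Each element of F_{113^2} that lies in no proper subfield is a root of exactly one monic irreducible of degree 2 over F_113, and each such polynomial has 2 distinct roots in F_{113^2}. By Möbius inversion the count is N_113(2) = (1/2) Σ_{d|2} μ(2/d) · 113^d = (1/2)(μ(2)·113^1 + μ(1)·113^2) = 12656/2 = 6328.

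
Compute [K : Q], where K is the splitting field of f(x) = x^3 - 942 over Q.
[K : Q] = 6

The roots of x^3 - 942 are ∛942, ω∛942, ω^2∛942 where ω = e^(2πi/3) is a primitive cube root of unity, so K = Q(∛942, ω). Now [Q(∛942):Q] = 3 (since 942 is not a perfect cube, x^3 - 942 is irreducible) and [Q(ω):Q] = 2. Both 2 and 3 divide [K:Q], and [K:Q] ≤ 3·2 = 6, so [K:Q] = 6. (Equivalently: Q(∛942) ⊂ R but ω ∉ R, so [K : Q(∛942)] = 2.)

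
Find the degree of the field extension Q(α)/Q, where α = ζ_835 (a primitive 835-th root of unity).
[Q(α):Q] = 664

The minimal polynomial of ζ_835 over Q is the 835-th cyclotomic polynomial Φ_835(x), which is irreducible over Q and has degree φ(835) = 664. Hence [Q(α):Q] = φ(835) = 664.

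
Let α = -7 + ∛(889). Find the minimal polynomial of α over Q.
m_α(x) = x^3 + 21x^2 + 147x - 546

Set β = α + 7 = ∛(889), so β^3 = 889. Then (α + 7)^3 - 889 = 0, i.e. α is a root of g(x) = (x + 7)^3 - 889 = x^3 + 21x^2 + 147x - 546. Since g(x) = h(x + 7) where h(x) = x^3 - 889, and h is irreducible over Q (because 889 is not a perfect cube, so h has no rational root, and a monic cubic with no rational root is irreducible), g is also irreducible (irreducibility is preserved under the substitution x → x + 7). Hence m_α(x) = x^3 + 21x^2 + 147x - 546.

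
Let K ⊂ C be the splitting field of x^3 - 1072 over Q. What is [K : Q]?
[K : Q] = 6

The roots of x^3 - 1072 are ∛1072, ω∛1072, ω^2∛1072 where ω = e^(2πi/3) is a primitive cube root of unity, so K = Q(∛1072, ω). Now [Q(∛1072):Q] = 3 (since 1072 is not a perfect cube, x^3 - 1072 is irreducible) and [Q(ω):Q] = 2. Both 2 and 3 divide [K:Q], and [K:Q] ≤ 3·2 = 6, so [K:Q] = 6. (Equivalently: Q(∛1072) ⊂ R but ω ∉ R, so [K : Q(∛1072)] = 2.)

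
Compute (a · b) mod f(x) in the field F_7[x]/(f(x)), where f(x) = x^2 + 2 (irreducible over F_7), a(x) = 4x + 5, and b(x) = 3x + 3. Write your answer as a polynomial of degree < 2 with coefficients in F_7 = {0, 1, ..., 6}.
a · b ≡ 6x + 5 (mod f(x))

Multiply in F_7[x]: a(x)·b(x) = (4x + 5)·(3x + 3) = 5x^2 + 6x + 1. This has degree ≥ 2, so divide by f(x) over F_7: 5x^2 + 6x + 1 = (5)·(x^2 + 2) + (6x + 5). Hence a·b ≡ 6x + 5 (mod f). (F_7[x]/(f) is a field with 7^2 = 49 elements since f is irreducible of degree 2.)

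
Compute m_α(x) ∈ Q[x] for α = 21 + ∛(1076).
m_α(x) = x^3 - 63x^2 + 1323x - 10337

Set β = α - 21 = ∛(1076), so β^3 = 1076. Then (α - 21)^3 - 1076 = 0, i.e. α is a root of g(x) = (x - 21)^3 - 1076 = x^3 - 63x^2 + 1323x - 10337. Since g(x) = h(x - 21) where h(x) = x^3 - 1076, and h is irreducible over Q (because 1076 is not a perfect cube, so h has no rational root, and a monic cubic with no rational root is irreducible), g is also irreducible (irreducibility is preserved under the substitution x → x - 21). Hence m_α(x) = x^3 - 63x^2 + 1323x - 10337.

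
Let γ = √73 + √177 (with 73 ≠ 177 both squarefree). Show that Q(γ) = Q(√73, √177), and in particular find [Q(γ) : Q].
[Q(γ) : Q] = 4 (equivalently, Q(γ) = Q(√73, √177))

Obviously Q(γ) ⊆ Q(√73, √177), and [Q(√73, √177):Q] = 4 (since 73, 177 are distinct squarefree integers > 1 with 12921 not a perfect square). To show equality we compute the minimal polynomial of γ. From γ = √73 + √177: γ^2 = 73 + 2√(12921) + 177 = 250 + 2√(12921), so γ^2 - 250 = 2√(12921); squaring, (γ^2 - 250)^2 = 4·12921, i.e. γ^4 - 500γ^2 + 62500 - 51684 = 0, i.e. γ^4 - 500γ^2 + 10816 = 0. So γ is a root of x^4 - 500x^2 + 10816. This polynomial is irreducible over Q: it has no rational root (each ±√73 ± √177 is irrational), and any factorization into two quadratics over Q would force √(12921) ∈ Q (pairing opposite roots) or √73, √177 ∈ Q (other pairings), all impossible. Hence [Q(γ):Q] = 4 = [Q(√73, √177):Q], so Q(γ) = Q(√73, √177).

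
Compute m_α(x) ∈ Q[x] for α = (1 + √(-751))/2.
m_α(x) = x^2 - x + 188

From 2α - 1 = √(-751), squaring gives (2α - 1)^2 = -751, i.e. 4α^2 - 4α + 1 = -751, so α^2 - α + (1 + 751)/4 = 0. Since -751 ≡ 1 (mod 4), (1 + 751)/4 = 188 ∈ Z. The polynomial x^2 - x + 188 has discriminant 1 - 4·(188) = -751, which is not a perfect square in Q (d = -751 is squarefree and ≠ 1), so x^2 - x + 188 is irreducible over Q. It is the minimal polynomial of α.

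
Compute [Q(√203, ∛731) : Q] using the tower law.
[Q(√203, ∛731) : Q] = 6

Let L = Q(√203, ∛731). Since Q(√203) ⊂ L and [Q(√203):Q] = 2, the tower law gives 2 | [L:Q]. Likewise Q(∛731) ⊂ L with [Q(∛731):Q] = 3 (because 731 is not a perfect cube), so 3 | [L:Q]. As gcd(2,3) = 1, [L:Q] is divisible by 6. Conversely L is generated over Q by √203 and ∛731, so [L:Q] ≤ 2·3 = 6. Therefore [Q(√203, ∛731) : Q] = 6.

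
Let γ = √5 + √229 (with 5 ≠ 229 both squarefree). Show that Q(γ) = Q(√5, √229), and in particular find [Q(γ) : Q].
[Q(γ) : Q] = 4 (equivalently, Q(γ) = Q(√5, √229))

Obviously Q(γ) ⊆ Q(√5, √229), and [Q(√5, √229):Q] = 4 (since 5, 229 are distinct squarefree integers > 1 with 1145 not a perfect square). To show equality we compute the minimal polynomial of γ. From γ = √5 + √229: γ^2 = 5 + 2√(1145) + 229 = 234 + 2√(1145), so γ^2 - 234 = 2√(1145); squaring, (γ^2 - 234)^2 = 4·1145, i.e. γ^4 - 468γ^2 + 54756 - 4580 = 0, i.e. γ^4 - 468γ^2 + 50176 = 0. So γ is a root of x^4 - 468x^2 + 50176. This polynomial is irreducible over Q: it has no rational root (each ±√5 ± √229 is irrational), and any factorization into two quadratics over Q would force √(1145) ∈ Q (pairing opposite roots) or √5, √229 ∈ Q (other pairings), all impossible. Hence [Q(γ):Q] = 4 = [Q(√5, √229):Q], so Q(γ) = Q(√5, √229).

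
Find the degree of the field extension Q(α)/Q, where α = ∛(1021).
[Q(α):Q] = 3

The minimal polynomial of α is x^3 - 1021, irreducible over Q since 1021 is not a perfect cube (so x^3 - 1021 has no rational root). Hence [Q(α):Q] = deg(m_α) = 3.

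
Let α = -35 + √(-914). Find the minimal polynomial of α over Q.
m_α(x) = x^2 + 70x + 2139

From α + 35 = √(-914), squaring gives (α + 35)^2 = -914, i.e. α^2 + 70α + 1225 = -914, so α^2 + 70α + 2139 = 0. The discriminant of x^2 + 70x + 2139 is (70)^2 - 4·(2139) = 4900 - 8556 = -3656, and 4·(-914) is not a perfect square in Q since -914 is squarefree and ≠ 1. Hence x^2 + 70x + 2139 is irreducible over Q and is the minimal polynomial of α.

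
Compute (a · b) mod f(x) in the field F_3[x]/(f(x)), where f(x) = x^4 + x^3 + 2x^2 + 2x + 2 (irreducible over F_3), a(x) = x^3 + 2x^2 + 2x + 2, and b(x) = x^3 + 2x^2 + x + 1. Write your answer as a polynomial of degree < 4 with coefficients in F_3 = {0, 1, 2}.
a · b ≡ 2x^3 + 2x^2 + 1 (mod f(x))

Multiply in F_3[x]: a(x)·b(x) = (x^3 + 2x^2 + 2x + 2)·(x^3 + 2x^2 + x + 1) = x^6 + x^5 + x^4 + 2x^2 + x + 2. This has degree ≥ 4, so divide by f(x) over F_3: x^6 + x^5 + x^4 + 2x^2 + x + 2 = (x^2 + 2)·(x^4 + x^3 + 2x^2 + 2x + 2) + (2x^3 + 2x^2 + 1). Hence a·b ≡ 2x^3 + 2x^2 + 1 (mod f). (F_3[x]/(f) is a field with 3^4 = 81 elements since f is irreducible of degree 4.)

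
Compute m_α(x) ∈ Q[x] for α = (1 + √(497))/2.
m_α(x) = x^2 - x - 124

From 2α - 1 = √(497), squaring gives (2α - 1)^2 = 497, i.e. 4α^2 - 4α + 1 = 497, so α^2 - α + (1 - 497)/4 = 0. Since 497 ≡ 1 (mod 4), (1 - 497)/4 = -124 ∈ Z. The polynomial x^2 - x - 124 has discriminant 1 - 4·(-124) = 497, which is not a perfect square in Q (d = 497 is squarefree and ≠ 1), so x^2 - x - 124 is irreducible over Q. It is the minimal polynomial of α.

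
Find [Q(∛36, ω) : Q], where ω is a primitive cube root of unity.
[Q(∛36, ω) : Q] = 6

[Q(∛36):Q] = 3 (min poly x^3 - 36, irreducible since 36 is not a perfect cube). [Q(ω):Q] = 2 (min poly x^2 + x + 1). Since Q(∛36) ⊂ R and ω ∉ R, we have ω ∉ Q(∛36), so x^2 + x + 1 remains irreducible over Q(∛36) and [Q(∛36, ω) : Q(∛36)] = 2. By the tower law, [Q(∛36, ω) : Q] = 3 · 2 = 6. (In fact Q(∛36, ω) is the splitting field of x^3 - 36 over Q.)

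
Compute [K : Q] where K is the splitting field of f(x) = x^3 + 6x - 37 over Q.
[K : Q] = 6

By the rational root test, any rational root of the monic integer polynomial f(x) = x^3 + 6x - 37 must be an integer dividing the constant term -37, i.e. one of ±{1, 37}. Evaluating: f(1) = -30, f(-1) = -44, f(37) = 50838, f(-37) = -50912; none is 0, so f has no rational root and is therefore irreducible over Q (a cubic with no linear factor over a field is irreducible). For an irreducible cubic, the Galois group is A_3 or S_3 according as the discriminant disc(f) = -4a^3 - 27b^2 = -4·(6)^3 - 27·(-37)^2 = -37827 is or is not a square in Q. Here disc(f) = -37827 is not a perfect square in Q, so the Galois group of f over Q is not contained in A_3 and must be all of S_3. The splitting field has degree |S_3| = 6 over Q, so [K : Q] = 6.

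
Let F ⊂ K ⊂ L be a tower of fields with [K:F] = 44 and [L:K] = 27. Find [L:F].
[L:F] = 1188

The tower law says that for any tower of field extensions F ⊂ K ⊂ L with finite degrees, [L:F] = [L:K] · [K:F]. Here this gives [L:F] = 27 · 44 = 1188.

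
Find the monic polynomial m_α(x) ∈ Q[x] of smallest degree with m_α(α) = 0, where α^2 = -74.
m_α(x) = x^2 + 74

α satisfies α^2 + 74 = 0, so x^2 + 74 annihilates α. Since d = -74 is squarefree and ≠ 1, it is not a perfect square in Q, so x^2 + 74 has no rational root and is therefore irreducible over Q (a degree-2 polynomial over a field is irreducible iff it has no root). Hence m_α(x) = x^2 + 74.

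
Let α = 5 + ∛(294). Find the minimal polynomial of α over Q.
m_α(x) = x^3 - 15x^2 + 75x - 419

Set β = α - 5 = ∛(294), so β^3 = 294. Then (α - 5)^3 - 294 = 0, i.e. α is a root of g(x) = (x - 5)^3 - 294 = x^3 - 15x^2 + 75x - 419. Since g(x) = h(x - 5) where h(x) = x^3 - 294, and h is irreducible over Q (because 294 is not a perfect cube, so h has no rational root, and a monic cubic with no rational root is irreducible), g is also irreducible (irreducibility is preserved under the substitution x → x - 5). Hence m_α(x) = x^3 - 15x^2 + 75x - 419.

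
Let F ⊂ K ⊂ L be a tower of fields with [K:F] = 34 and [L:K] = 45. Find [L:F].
[L:F] = 1530

The tower law says that for any tower of field extensions F ⊂ K ⊂ L with finite degrees, [L:F] = [L:K] · [K:F]. Here this gives [L:F] = 45 · 34 = 1530.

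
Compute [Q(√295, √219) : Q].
[Q(√295, √219) : Q] = 4

[Q(√295):Q] = 2 (min poly x^2 - 295, irreducible since 295 is squarefree > 1). For the top step, suppose √219 ∈ Q(√295), say √219 = c + d√295 with c, d ∈ Q. Squaring: 219 = c^2 + 295d^2 + 2cd√295. Since √295 ∉ Q this forces 2cd = 0. If d = 0 then √219 = c ∈ Q, contradicting 219 squarefree > 1. If c = 0 then 219 = 295d^2, so 295·219 = (295d)^2 is a perfect square in Q — but 295·219 = 64605 is not a perfect square (since 295 and 219 are distinct squarefree integers). Contradiction. Hence √219 ∉ Q(√295), so x^2 - 219 stays irreducible over Q(√295) and [Q(√295, √219) : Q(√295)] = 2. By the tower law, [Q(√295, √219) : Q] = 2 · 2 = 4.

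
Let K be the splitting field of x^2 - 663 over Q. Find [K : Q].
[K : Q] = 2

f(x) = x^2 - 663 factors as (x - √663)(x + √663). The splitting field is K = Q(√663). Since 663 is squarefree and > 1, it is not a perfect square, so x^2 - 663 is irreducible over Q and [Q(√663) : Q] = 2. Hence [K : Q] = 2.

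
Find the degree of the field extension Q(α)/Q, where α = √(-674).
[Q(α):Q] = 2

[Q(α):Q] equals the degree of the minimal polynomial of α. Here α^2 = -674 and x^2 + 674 is irreducible (d = -674 is squarefree, ≠ 1, hence not a square), so deg(m_α) = 2. Thus [Q(α):Q] = 2.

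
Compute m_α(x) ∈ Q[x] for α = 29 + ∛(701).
m_α(x) = x^3 - 87x^2 + 2523x - 25090

Set β = α - 29 = ∛(701), so β^3 = 701. Then (α - 29)^3 - 701 = 0, i.e. α is a root of g(x) = (x - 29)^3 - 701 = x^3 - 87x^2 + 2523x - 25090. Since g(x) = h(x - 29) where h(x) = x^3 - 701, and h is irreducible over Q (because 701 is not a perfect cube, so h has no rational root, and a monic cubic with no rational root is irreducible), g is also irreducible (irreducibility is preserved under the substitution x → x - 29). Hence m_α(x) = x^3 - 87x^2 + 2523x - 25090.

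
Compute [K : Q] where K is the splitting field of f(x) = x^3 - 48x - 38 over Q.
[K : Q] = 6

By the rational root test, any rational root of the monic integer polynomial f(x) = x^3 - 48x - 38 must be an integer dividing the constant term -38, i.e. one of ±{1, 2, 19, 38}. Evaluating: f(1) = -85, f(-1) = 9, f(2) = -126, f(-2) = 50, f(19) = 5909, f(-19) = -5985, f(38) = 53010, f(-38) = -53086; none is 0, so f has no rational root and is therefore irreducible over Q (a cubic with no linear factor over a field is irreducible). For an irreducible cubic, the Galois group is A_3 or S_3 according as the discriminant disc(f) = -4a^3 - 27b^2 = -4·(-48)^3 - 27·(-38)^2 = 403380 is or is not a square in Q. Here disc(f) = 403380 is not a perfect square in Q, so the Galois group of f over Q is not contained in A_3 and must be all of S_3. The splitting field has degree |S_3| = 6 over Q, so [K : Q] = 6.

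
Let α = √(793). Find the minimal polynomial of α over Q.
m_α(x) = x^2 - 793

α satisfies α^2 - 793 = 0, so x^2 - 793 annihilates α. Since d = 793 is squarefree and ≠ 1, it is not a perfect square in Q, so x^2 - 793 has no rational root and is therefore irreducible over Q (a degree-2 polynomial over a field is irreducible iff it has no root). Hence m_α(x) = x^2 - 793.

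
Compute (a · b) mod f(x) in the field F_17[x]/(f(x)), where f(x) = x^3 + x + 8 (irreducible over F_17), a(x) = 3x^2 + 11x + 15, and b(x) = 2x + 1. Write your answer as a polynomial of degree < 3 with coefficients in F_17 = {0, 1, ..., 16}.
a · b ≡ 8x^2 + x + 1 (mod f(x))

Multiply in F_17[x]: a(x)·b(x) = (3x^2 + 11x + 15)·(2x + 1) = 6x^3 + 8x^2 + 7x + 15. This has degree ≥ 3, so divide by f(x) over F_17: 6x^3 + 8x^2 + 7x + 15 = (6)·(x^3 + x + 8) + (8x^2 + x + 1). Hence a·b ≡ 8x^2 + x + 1 (mod f). (F_17[x]/(f) is a field with 17^3 = 4913 elements since f is irreducible of degree 3.)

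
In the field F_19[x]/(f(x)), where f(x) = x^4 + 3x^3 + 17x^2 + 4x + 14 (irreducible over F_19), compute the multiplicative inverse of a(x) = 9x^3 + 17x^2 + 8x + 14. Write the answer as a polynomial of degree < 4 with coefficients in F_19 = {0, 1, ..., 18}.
a(x)^(-1) ≡ 13x^3 + x + 11 (mod f(x))

Since f is irreducible over F_19, F_19[x]/(f) is a field and a(x) ≠ 0 has an inverse. Apply the extended Euclidean algorithm to f(x) and a(x) in F_19[x]: f(x) = (17x + 2)·a(x) + (18x^2 + 16x + 5);  a(x) = (10x + 10)·(18x^2 + 16x + 5) + (7x + 2);  (18x^2 + 16x + 5) = (8x)·(7x + 2) + (5). The last nonzero remainder is the constant 5 = gcd(f, a) in F_19. Back-substituting through the division chain expresses 5 = s(x)·a(x) + t(x)·f(x) with s(x) ≡ 8x^3 + 5x + 17 (mod f), so (8x^3 + 5x + 17)·a(x) ≡ 5 (mod f). Multiplying by 5^(-1) ≡ 4 in F_19 gives a(x)^(-1) ≡ 4·(8x^3 + 5x + 17) ≡ 13x^3 + x + 11 (mod f). Check: (9x^3 + 17x^2 + 8x + 14)·(13x^3 + x + 11) = 3x^6 + 12x^5 + 18x^4 + 13x^3 + 5x^2 + 7x + 2 ≡ 1 (mod x^4 + 3x^3 + 17x^2 + 4x + 14).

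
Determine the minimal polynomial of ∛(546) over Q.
m_α(x) = x^3 - 546

α satisfies α^3 = 546, so x^3 - 546 annihilates α. By the rational root test, a rational root p/q (in lowest terms) of x^3 - 546 would satisfy p^3 = 546 q^3, forcing q = 1 and p^3 = 546; but 546 is not a perfect cube, contradiction. A monic cubic over Q with no rational root is irreducible (any nontrivial factorization would include a linear factor). Hence x^3 - 546 is the minimal polynomial of α, and in particular [Q(α):Q] = 3.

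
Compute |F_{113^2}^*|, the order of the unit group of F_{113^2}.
|F_{113^2}^*| = 12768

F_{113^2} has 113^2 = 12769 elements; its multiplicative group consists of all nonzero elements, so |F_{113^2}^*| = 12769 - 1 = 12768. (It is cyclic since any finite subgroup of the multiplicative group of a field is cyclic.)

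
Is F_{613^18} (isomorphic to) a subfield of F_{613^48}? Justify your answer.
No: F_{613^18} is not a subfield of F_{613^48}

F_{p^m} embeds in F_{p^n} iff m | n. Here 18 ∤ 48 (since 48 = 2·18 + 12 with remainder 12 ≠ 0), so F_{613^18} is not a subfield of F_{613^48}. Equivalently: if it were, the tower law would give 18 = [F_{613^18}:F_613] dividing [F_{613^48}:F_613] = 48, contradiction.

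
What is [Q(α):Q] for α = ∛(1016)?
[Q(α):Q] = 3

The minimal polynomial of α is x^3 - 1016, irreducible over Q since 1016 is not a perfect cube (so x^3 - 1016 has no rational root). Hence [Q(α):Q] = deg(m_α) = 3.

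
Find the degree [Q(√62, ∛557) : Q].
[Q(√62, ∛557) : Q] = 6

Let L = Q(√62, ∛557). Since Q(√62) ⊂ L and [Q(√62):Q] = 2, the tower law gives 2 | [L:Q]. Likewise Q(∛557) ⊂ L with [Q(∛557):Q] = 3 (because 557 is not a perfect cube), so 3 | [L:Q]. As gcd(2,3) = 1, [L:Q] is divisible by 6. Conversely L is generated over Q by √62 and ∛557, so [L:Q] ≤ 2·3 = 6. Therefore [Q(√62, ∛557) : Q] = 6.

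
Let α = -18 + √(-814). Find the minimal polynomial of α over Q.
m_α(x) = x^2 + 36x + 1138

From α + 18 = √(-814), squaring gives (α + 18)^2 = -814, i.e. α^2 + 36α + 324 = -814, so α^2 + 36α + 1138 = 0. The discriminant of x^2 + 36x + 1138 is (36)^2 - 4·(1138) = 1296 - 4552 = -3256, and 4·(-814) is not a perfect square in Q since -814 is squarefree and ≠ 1. Hence x^2 + 36x + 1138 is irreducible over Q and is the minimal polynomial of α.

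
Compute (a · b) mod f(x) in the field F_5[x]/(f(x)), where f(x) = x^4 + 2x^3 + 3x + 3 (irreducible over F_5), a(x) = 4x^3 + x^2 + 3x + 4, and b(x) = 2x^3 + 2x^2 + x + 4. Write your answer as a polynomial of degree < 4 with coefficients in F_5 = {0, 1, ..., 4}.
a · b ≡ 4x^3 + 4x^2 + 2x + 4 (mod f(x))

Multiply in F_5[x]: a(x)·b(x) = (4x^3 + x^2 + 3x + 4)·(2x^3 + 2x^2 + x + 4) = 3x^6 + 2x^4 + x^3 + x + 1. This has degree ≥ 4, so divide by f(x) over F_5: 3x^6 + 2x^4 + x^3 + x + 1 = (3x^2 + 4x + 4)·(x^4 + 2x^3 + 3x + 3) + (4x^3 + 4x^2 + 2x + 4). Hence a·b ≡ 4x^3 + 4x^2 + 2x + 4 (mod f). (F_5[x]/(f) is a field with 5^4 = 625 elements since f is irreducible of degree 4.)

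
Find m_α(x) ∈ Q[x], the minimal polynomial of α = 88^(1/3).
m_α(x) = x^3 - 88

α satisfies α^3 = 88, so x^3 - 88 annihilates α. By the rational root test, a rational root p/q (in lowest terms) of x^3 - 88 would satisfy p^3 = 88 q^3, forcing q = 1 and p^3 = 88; but 88 is not a perfect cube, contradiction. A monic cubic over Q with no rational root is irreducible (any nontrivial factorization would include a linear factor). Hence x^3 - 88 is the minimal polynomial of α, and in particular [Q(α):Q] = 3.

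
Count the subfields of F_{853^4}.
F_{853^4} has 3 subfields

The subfields of F_{p^n} are exactly the fields F_{p^d} for d | n (each is the fixed field of the unique index-d subgroup of Gal(F_{p^n}/F_p) ≅ Z/nZ). The divisors of n = 4 are {1, 2, 4}, giving 3 subfields: F_{853^1}, F_{853^2}, F_{853^4}.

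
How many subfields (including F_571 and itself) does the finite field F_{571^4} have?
F_{571^4} has 3 subfields

The subfields of F_{p^n} are exactly the fields F_{p^d} for d | n (each is the fixed field of the unique index-d subgroup of Gal(F_{p^n}/F_p) ≅ Z/nZ). The divisors of n = 4 are {1, 2, 4}, giving 3 subfields: F_{571^1}, F_{571^2}, F_{571^4}.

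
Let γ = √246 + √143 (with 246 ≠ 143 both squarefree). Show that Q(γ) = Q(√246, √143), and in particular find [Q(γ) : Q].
[Q(γ) : Q] = 4 (equivalently, Q(γ) = Q(√246, √143))

Obviously Q(γ) ⊆ Q(√246, √143), and [Q(√246, √143):Q] = 4 (since 246, 143 are distinct squarefree integers > 1 with 35178 not a perfect square). To show equality we compute the minimal polynomial of γ. From γ = √246 + √143: γ^2 = 246 + 2√(35178) + 143 = 389 + 2√(35178), so γ^2 - 389 = 2√(35178); squaring, (γ^2 - 389)^2 = 4·35178, i.e. γ^4 - 778γ^2 + 151321 - 140712 = 0, i.e. γ^4 - 778γ^2 + 10609 = 0. So γ is a root of x^4 - 778x^2 + 10609. This polynomial is irreducible over Q: it has no rational root (each ±√246 ± √143 is irrational), and any factorization into two quadratics over Q would force √(35178) ∈ Q (pairing opposite roots) or √246, √143 ∈ Q (other pairings), all impossible. Hence [Q(γ):Q] = 4 = [Q(√246, √143):Q], so Q(γ) = Q(√246, √143).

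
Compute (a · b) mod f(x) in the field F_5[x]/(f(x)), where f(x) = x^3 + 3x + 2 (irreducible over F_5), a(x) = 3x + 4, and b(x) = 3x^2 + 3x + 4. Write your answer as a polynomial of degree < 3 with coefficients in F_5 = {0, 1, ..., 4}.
a · b ≡ x^2 + 2x + 3 (mod f(x))

Multiply in F_5[x]: a(x)·b(x) = (3x + 4)·(3x^2 + 3x + 4) = 4x^3 + x^2 + 4x + 1. This has degree ≥ 3, so divide by f(x) over F_5: 4x^3 + x^2 + 4x + 1 = (4)·(x^3 + 3x + 2) + (x^2 + 2x + 3). Hence a·b ≡ x^2 + 2x + 3 (mod f). (F_5[x]/(f) is a field with 5^3 = 125 elements since f is irreducible of degree 3.)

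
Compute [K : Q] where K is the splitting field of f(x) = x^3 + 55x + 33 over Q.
[K : Q] = 6

By the rational root test, any rational root of the monic integer polynomial f(x) = x^3 + 55x + 33 must be an integer dividing the constant term 33, i.e. one of ±{1, 3, 11, 33}. Evaluating: f(1) = 89, f(-1) = -23, f(3) = 225, f(-3) = -159, f(11) = 1969, f(-11) = -1903, f(33) = 37785, f(-33) = -37719; none is 0, so f has no rational root and is therefore irreducible over Q (a cubic with no linear factor over a field is irreducible). For an irreducible cubic, the Galois group is A_3 or S_3 according as the discriminant disc(f) = -4a^3 - 27b^2 = -4·(55)^3 - 27·(33)^2 = -694903 is or is not a square in Q. Here disc(f) = -694903 is not a perfect square in Q, so the Galois group of f over Q is not contained in A_3 and must be all of S_3. The splitting field has degree |S_3| = 6 over Q, so [K : Q] = 6.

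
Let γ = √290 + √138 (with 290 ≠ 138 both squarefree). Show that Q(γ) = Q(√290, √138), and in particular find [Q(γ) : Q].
[Q(γ) : Q] = 4 (equivalently, Q(γ) = Q(√290, √138))

Obviously Q(γ) ⊆ Q(√290, √138), and [Q(√290, √138):Q] = 4 (since 290, 138 are distinct squarefree integers > 1 with 40020 not a perfect square). To show equality we compute the minimal polynomial of γ. From γ = √290 + √138: γ^2 = 290 + 2√(40020) + 138 = 428 + 2√(40020), so γ^2 - 428 = 2√(40020); squaring, (γ^2 - 428)^2 = 4·40020, i.e. γ^4 - 856γ^2 + 183184 - 160080 = 0, i.e. γ^4 - 856γ^2 + 23104 = 0. So γ is a root of x^4 - 856x^2 + 23104. This polynomial is irreducible over Q: it has no rational root (each ±√290 ± √138 is irrational), and any factorization into two quadratics over Q would force √(40020) ∈ Q (pairing opposite roots) or √290, √138 ∈ Q (other pairings), all impossible. Hence [Q(γ):Q] = 4 = [Q(√290, √138):Q], so Q(γ) = Q(√290, √138).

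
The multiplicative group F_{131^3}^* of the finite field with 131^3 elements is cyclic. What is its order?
|F_{131^3}^*| = 2248090

F_{131^3} has 131^3 = 2248091 elements; its multiplicative group consists of all nonzero elements, so |F_{131^3}^*| = 2248091 - 1 = 2248090. (It is cyclic since any finite subgroup of the multiplicative group of a field is cyclic.)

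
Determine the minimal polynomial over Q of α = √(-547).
m_α(x) = x^2 + 547

α satisfies α^2 + 547 = 0, so x^2 + 547 annihilates α. Since d = -547 is squarefree and ≠ 1, it is not a perfect square in Q, so x^2 + 547 has no rational root and is therefore irreducible over Q (a degree-2 polynomial over a field is irreducible iff it has no root). Hence m_α(x) = x^2 + 547.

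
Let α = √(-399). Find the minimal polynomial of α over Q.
m_α(x) = x^2 + 399

α satisfies α^2 + 399 = 0, so x^2 + 399 annihilates α. Since d = -399 is squarefree and ≠ 1, it is not a perfect square in Q, so x^2 + 399 has no rational root and is therefore irreducible over Q (a degree-2 polynomial over a field is irreducible iff it has no root). Hence m_α(x) = x^2 + 399.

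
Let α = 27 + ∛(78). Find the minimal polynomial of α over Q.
m_α(x) = x^3 - 81x^2 + 2187x - 19761

Set β = α - 27 = ∛(78), so β^3 = 78. Then (α - 27)^3 - 78 = 0, i.e. α is a root of g(x) = (x - 27)^3 - 78 = x^3 - 81x^2 + 2187x - 19761. Since g(x) = h(x - 27) where h(x) = x^3 - 78, and h is irreducible over Q (because 78 is not a perfect cube, so h has no rational root, and a monic cubic with no rational root is irreducible), g is also irreducible (irreducibility is preserved under the substitution x → x - 27). Hence m_α(x) = x^3 - 81x^2 + 2187x - 19761.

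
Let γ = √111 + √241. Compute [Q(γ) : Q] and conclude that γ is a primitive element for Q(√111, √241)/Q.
[Q(γ) : Q] = 4 (equivalently, Q(γ) = Q(√111, √241))

Obviously Q(γ) ⊆ Q(√111, √241), and [Q(√111, √241):Q] = 4 (since 111, 241 are distinct squarefree integers > 1 with 26751 not a perfect square). To show equality we compute the minimal polynomial of γ. From γ = √111 + √241: γ^2 = 111 + 2√(26751) + 241 = 352 + 2√(26751), so γ^2 - 352 = 2√(26751); squaring, (γ^2 - 352)^2 = 4·26751, i.e. γ^4 - 704γ^2 + 123904 - 107004 = 0, i.e. γ^4 - 704γ^2 + 16900 = 0. So γ is a root of x^4 - 704x^2 + 16900. This polynomial is irreducible over Q: it has no rational root (each ±√111 ± √241 is irrational), and any factorization into two quadratics over Q would force √(26751) ∈ Q (pairing opposite roots) or √111, √241 ∈ Q (other pairings), all impossible. Hence [Q(γ):Q] = 4 = [Q(√111, √241):Q], so Q(γ) = Q(√111, √241).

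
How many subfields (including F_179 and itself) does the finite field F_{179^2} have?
F_{179^2} has 2 subfields

The subfields of F_{p^n} are exactly the fields F_{p^d} for d | n (each is the fixed field of the unique index-d subgroup of Gal(F_{p^n}/F_p) ≅ Z/nZ). The divisors of n = 2 are {1, 2}, giving 2 subfields: F_{179^1}, F_{179^2}.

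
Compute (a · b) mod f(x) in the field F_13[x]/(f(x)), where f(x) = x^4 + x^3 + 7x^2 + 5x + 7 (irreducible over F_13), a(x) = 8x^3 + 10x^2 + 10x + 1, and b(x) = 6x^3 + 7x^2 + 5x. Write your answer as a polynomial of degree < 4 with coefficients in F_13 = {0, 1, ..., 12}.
a · b ≡ 8x^3 + 5x^2 + 10x (mod f(x))

Multiply in F_13[x]: a(x)·b(x) = (8x^3 + 10x^2 + 10x + 1)·(6x^3 + 7x^2 + 5x) = 9x^6 + 12x^5 + x^4 + 9x^3 + 5x^2 + 5x. This has degree ≥ 4, so divide by f(x) over F_13: 9x^6 + 12x^5 + x^4 + 9x^3 + 5x^2 + 5x = (9x^2 + 3x)·(x^4 + x^3 + 7x^2 + 5x + 7) + (8x^3 + 5x^2 + 10x). Hence a·b ≡ 8x^3 + 5x^2 + 10x (mod f). (F_13[x]/(f) is a field with 13^4 = 28561 elements since f is irreducible of degree 4.)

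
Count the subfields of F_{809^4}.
F_{809^4} has 3 subfields

The subfields of F_{p^n} are exactly the fields F_{p^d} for d | n (each is the fixed field of the unique index-d subgroup of Gal(F_{p^n}/F_p) ≅ Z/nZ). The divisors of n = 4 are {1, 2, 4}, giving 3 subfields: F_{809^1}, F_{809^2}, F_{809^4}.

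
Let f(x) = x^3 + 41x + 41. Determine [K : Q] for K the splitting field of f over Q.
[K : Q] = 6

By the rational root test, any rational root of the monic integer polynomial f(x) = x^3 + 41x + 41 must be an integer dividing the constant term 41, i.e. one of ±{1, 41}. Evaluating: f(1) = 83, f(-1) = -1, f(41) = 70643, f(-41) = -70561; none is 0, so f has no rational root and is therefore irreducible over Q (a cubic with no linear factor over a field is irreducible). For an irreducible cubic, the Galois group is A_3 or S_3 according as the discriminant disc(f) = -4a^3 - 27b^2 = -4·(41)^3 - 27·(41)^2 = -321071 is or is not a square in Q. Here disc(f) = -321071 is not a perfect square in Q, so the Galois group of f over Q is not contained in A_3 and must be all of S_3. The splitting field has degree |S_3| = 6 over Q, so [K : Q] = 6.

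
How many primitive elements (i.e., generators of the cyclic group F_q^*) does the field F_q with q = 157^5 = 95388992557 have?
There are φ(95388992556) = 25821504000 primitive elements

F_q^* is cyclic of order q - 1 = 95388992556. A cyclic group of order m has exactly φ(m) generators. Here m = 95388992556 = 2^2 · 3 · 11 · 13 · 31 · 1793161, so the number of primitive elements is φ(95388992556) = 25821504000.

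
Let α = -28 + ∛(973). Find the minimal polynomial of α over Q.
m_α(x) = x^3 + 84x^2 + 2352x + 20979

Set β = α + 28 = ∛(973), so β^3 = 973. Then (α + 28)^3 - 973 = 0, i.e. α is a root of g(x) = (x + 28)^3 - 973 = x^3 + 84x^2 + 2352x + 20979. Since g(x) = h(x + 28) where h(x) = x^3 - 973, and h is irreducible over Q (because 973 is not a perfect cube, so h has no rational root, and a monic cubic with no rational root is irreducible), g is also irreducible (irreducibility is preserved under the substitution x → x + 28). Hence m_α(x) = x^3 + 84x^2 + 2352x + 20979.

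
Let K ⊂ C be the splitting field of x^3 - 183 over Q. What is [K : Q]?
[K : Q] = 6

The roots of x^3 - 183 are ∛183, ω∛183, ω^2∛183 where ω = e^(2πi/3) is a primitive cube root of unity, so K = Q(∛183, ω). Now [Q(∛183):Q] = 3 (since 183 is not a perfect cube, x^3 - 183 is irreducible) and [Q(ω):Q] = 2. Both 2 and 3 divide [K:Q], and [K:Q] ≤ 3·2 = 6, so [K:Q] = 6. (Equivalently: Q(∛183) ⊂ R but ω ∉ R, so [K : Q(∛183)] = 2.)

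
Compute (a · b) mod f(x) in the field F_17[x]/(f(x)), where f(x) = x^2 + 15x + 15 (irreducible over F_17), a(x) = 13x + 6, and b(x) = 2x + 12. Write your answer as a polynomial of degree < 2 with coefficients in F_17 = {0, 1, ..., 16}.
a · b ≡ 16x + 5 (mod f(x))

Multiply in F_17[x]: a(x)·b(x) = (13x + 6)·(2x + 12) = 9x^2 + 15x + 4. This has degree ≥ 2, so divide by f(x) over F_17: 9x^2 + 15x + 4 = (9)·(x^2 + 15x + 15) + (16x + 5). Hence a·b ≡ 16x + 5 (mod f). (F_17[x]/(f) is a field with 17^2 = 289 elements since f is irreducible of degree 2.)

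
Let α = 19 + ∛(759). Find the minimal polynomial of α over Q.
m_α(x) = x^3 - 57x^2 + 1083x - 7618

Set β = α - 19 = ∛(759), so β^3 = 759. Then (α - 19)^3 - 759 = 0, i.e. α is a root of g(x) = (x - 19)^3 - 759 = x^3 - 57x^2 + 1083x - 7618. Since g(x) = h(x - 19) where h(x) = x^3 - 759, and h is irreducible over Q (because 759 is not a perfect cube, so h has no rational root, and a monic cubic with no rational root is irreducible), g is also irreducible (irreducibility is preserved under the substitution x → x - 19). Hence m_α(x) = x^3 - 57x^2 + 1083x - 7618.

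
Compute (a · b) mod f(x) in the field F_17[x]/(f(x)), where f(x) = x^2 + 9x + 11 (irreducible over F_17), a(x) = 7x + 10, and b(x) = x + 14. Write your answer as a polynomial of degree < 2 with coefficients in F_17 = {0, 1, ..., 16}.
a · b ≡ 11x + 12 (mod f(x))

Multiply in F_17[x]: a(x)·b(x) = (7x + 10)·(x + 14) = 7x^2 + 6x + 4. This has degree ≥ 2, so divide by f(x) over F_17: 7x^2 + 6x + 4 = (7)·(x^2 + 9x + 11) + (11x + 12). Hence a·b ≡ 11x + 12 (mod f). (F_17[x]/(f) is a field with 17^2 = 289 elements since f is irreducible of degree 2.)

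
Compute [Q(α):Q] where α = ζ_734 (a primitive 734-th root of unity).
[Q(α):Q] = 366

The minimal polynomial of ζ_734 over Q is the 734-th cyclotomic polynomial Φ_734(x), which is irreducible over Q and has degree φ(734) = 366. Hence [Q(α):Q] = φ(734) = 366.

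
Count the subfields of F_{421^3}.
F_{421^3} has 2 subfields

The subfields of F_{p^n} are exactly the fields F_{p^d} for d | n (each is the fixed field of the unique index-d subgroup of Gal(F_{p^n}/F_p) ≅ Z/nZ). The divisors of n = 3 are {1, 3}, giving 2 subfields: F_{421^1}, F_{421^3}.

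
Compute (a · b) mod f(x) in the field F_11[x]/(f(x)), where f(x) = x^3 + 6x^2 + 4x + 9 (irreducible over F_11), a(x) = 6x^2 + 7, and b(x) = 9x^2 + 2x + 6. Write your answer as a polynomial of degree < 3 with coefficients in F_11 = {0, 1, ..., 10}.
a · b ≡ 6x^2 + 6x + 1 (mod f(x))

Multiply in F_11[x]: a(x)·b(x) = (6x^2 + 7)·(9x^2 + 2x + 6) = 10x^4 + x^3 + 3x + 9. This has degree ≥ 3, so divide by f(x) over F_11: 10x^4 + x^3 + 3x + 9 = (10x + 7)·(x^3 + 6x^2 + 4x + 9) + (6x^2 + 6x + 1). Hence a·b ≡ 6x^2 + 6x + 1 (mod f). (F_11[x]/(f) is a field with 11^3 = 1331 elements since f is irreducible of degree 3.)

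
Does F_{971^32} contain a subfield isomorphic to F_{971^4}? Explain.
Yes: F_{971^4} is a subfield of F_{971^32}

F_{p^m} embeds in F_{p^n} iff m | n (since F_{p^n} is the splitting field of x^(p^n) - x, and F_{p^m} ⊂ F_{p^n} forces p^n to be a power of p^m, i.e. m | n; conversely if m | n then every root of x^(p^m) - x is a root of x^(p^n) - x). Here 4 | 32 (since 32 = 8·4), so F_{971^4} is a subfield of F_{971^32}, and [F_{971^32} : F_{971^4}] = 32/4 = 8.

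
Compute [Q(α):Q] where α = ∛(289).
[Q(α):Q] = 3

The minimal polynomial of α is x^3 - 289, irreducible over Q since 289 is not a perfect cube (so x^3 - 289 has no rational root). Hence [Q(α):Q] = deg(m_α) = 3.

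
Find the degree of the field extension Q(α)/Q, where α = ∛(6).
[Q(α):Q] = 3

The minimal polynomial of α is x^3 - 6, irreducible over Q since 6 is not a perfect cube (so x^3 - 6 has no rational root). Hence [Q(α):Q] = deg(m_α) = 3.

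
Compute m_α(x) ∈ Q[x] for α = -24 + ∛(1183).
m_α(x) = x^3 + 72x^2 + 1728x + 12641

Set β = α + 24 = ∛(1183), so β^3 = 1183. Then (α + 24)^3 - 1183 = 0, i.e. α is a root of g(x) = (x + 24)^3 - 1183 = x^3 + 72x^2 + 1728x + 12641. Since g(x) = h(x + 24) where h(x) = x^3 - 1183, and h is irreducible over Q (because 1183 is not a perfect cube, so h has no rational root, and a monic cubic with no rational root is irreducible), g is also irreducible (irreducibility is preserved under the substitution x → x + 24). Hence m_α(x) = x^3 + 72x^2 + 1728x + 12641.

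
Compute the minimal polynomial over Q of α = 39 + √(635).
m_α(x) = x^2 - 78x + 886

From α - 39 = √(635), squaring gives (α - 39)^2 = 635, i.e. α^2 - 78α + 1521 = 635, so α^2 - 78α + 886 = 0. The discriminant of x^2 - 78x + 886 is (-78)^2 - 4·(886) = 6084 - 3544 = 2540, and 4·(635) is not a perfect square in Q since 635 is squarefree and ≠ 1. Hence x^2 - 78x + 886 is irreducible over Q and is the minimal polynomial of α.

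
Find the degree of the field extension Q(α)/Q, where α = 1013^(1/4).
[Q(α):Q] = 4

α is a root of x^4 - 1013. By Eisenstein's criterion at the prime p = 1013 (which divides the constant term 1013 but p^2 = 1026169 does not, since 1013 is squarefree), x^4 - 1013 is irreducible over Q. Hence [Q(α):Q] = 4.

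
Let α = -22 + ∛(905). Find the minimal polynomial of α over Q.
m_α(x) = x^3 + 66x^2 + 1452x + 9743

Set β = α + 22 = ∛(905), so β^3 = 905. Then (α + 22)^3 - 905 = 0, i.e. α is a root of g(x) = (x + 22)^3 - 905 = x^3 + 66x^2 + 1452x + 9743. Since g(x) = h(x + 22) where h(x) = x^3 - 905, and h is irreducible over Q (because 905 is not a perfect cube, so h has no rational root, and a monic cubic with no rational root is irreducible), g is also irreducible (irreducibility is preserved under the substitution x → x + 22). Hence m_α(x) = x^3 + 66x^2 + 1452x + 9743.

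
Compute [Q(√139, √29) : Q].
[Q(√139, √29) : Q] = 4

[Q(√139):Q] = 2 (min poly x^2 - 139, irreducible since 139 is squarefree > 1). For the top step, suppose √29 ∈ Q(√139), say √29 = c + d√139 with c, d ∈ Q. Squaring: 29 = c^2 + 139d^2 + 2cd√139. Since √139 ∉ Q this forces 2cd = 0. If d = 0 then √29 = c ∈ Q, contradicting 29 squarefree > 1. If c = 0 then 29 = 139d^2, so 139·29 = (139d)^2 is a perfect square in Q — but 139·29 = 4031 is not a perfect square (since 139 and 29 are distinct squarefree integers). Contradiction. Hence √29 ∉ Q(√139), so x^2 - 29 stays irreducible over Q(√139) and [Q(√139, √29) : Q(√139)] = 2. By the tower law, [Q(√139, √29) : Q] = 2 · 2 = 4.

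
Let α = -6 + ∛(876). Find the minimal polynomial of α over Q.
m_α(x) = x^3 + 18x^2 + 108x - 660

Set β = α + 6 = ∛(876), so β^3 = 876. Then (α + 6)^3 - 876 = 0, i.e. α is a root of g(x) = (x + 6)^3 - 876 = x^3 + 18x^2 + 108x - 660. Since g(x) = h(x + 6) where h(x) = x^3 - 876, and h is irreducible over Q (because 876 is not a perfect cube, so h has no rational root, and a monic cubic with no rational root is irreducible), g is also irreducible (irreducibility is preserved under the substitution x → x + 6). Hence m_α(x) = x^3 + 18x^2 + 108x - 660.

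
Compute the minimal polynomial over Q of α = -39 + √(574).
m_α(x) = x^2 + 78x + 947

From α + 39 = √(574), squaring gives (α + 39)^2 = 574, i.e. α^2 + 78α + 1521 = 574, so α^2 + 78α + 947 = 0. The discriminant of x^2 + 78x + 947 is (78)^2 - 4·(947) = 6084 - 3788 = 2296, and 4·(574) is not a perfect square in Q since 574 is squarefree and ≠ 1. Hence x^2 + 78x + 947 is irreducible over Q and is the minimal polynomial of α.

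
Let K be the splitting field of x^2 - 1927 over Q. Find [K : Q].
[K : Q] = 2

f(x) = x^2 - 1927 factors as (x - √1927)(x + √1927). The splitting field is K = Q(√1927). Since 1927 is squarefree and > 1, it is not a perfect square, so x^2 - 1927 is irreducible over Q and [Q(√1927) : Q] = 2. Hence [K : Q] = 2.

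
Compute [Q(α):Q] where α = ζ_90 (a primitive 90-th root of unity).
[Q(α):Q] = 24

The minimal polynomial of ζ_90 over Q is the 90-th cyclotomic polynomial Φ_90(x), which is irreducible over Q and has degree φ(90) = 24. Hence [Q(α):Q] = φ(90) = 24.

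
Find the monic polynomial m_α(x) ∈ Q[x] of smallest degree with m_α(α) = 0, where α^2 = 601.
m_α(x) = x^2 - 601

α satisfies α^2 - 601 = 0, so x^2 - 601 annihilates α. Since d = 601 is squarefree and ≠ 1, it is not a perfect square in Q, so x^2 - 601 has no rational root and is therefore irreducible over Q (a degree-2 polynomial over a field is irreducible iff it has no root). Hence m_α(x) = x^2 - 601.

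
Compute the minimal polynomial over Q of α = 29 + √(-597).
m_α(x) = x^2 - 58x + 1438

From α - 29 = √(-597), squaring gives (α - 29)^2 = -597, i.e. α^2 - 58α + 841 = -597, so α^2 - 58α + 1438 = 0. The discriminant of x^2 - 58x + 1438 is (-58)^2 - 4·(1438) = 3364 - 5752 = -2388, and 4·(-597) is not a perfect square in Q since -597 is squarefree and ≠ 1. Hence x^2 - 58x + 1438 is irreducible over Q and is the minimal polynomial of α.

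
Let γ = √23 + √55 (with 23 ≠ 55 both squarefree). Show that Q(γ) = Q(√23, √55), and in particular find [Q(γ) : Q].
[Q(γ) : Q] = 4 (equivalently, Q(γ) = Q(√23, √55))

Obviously Q(γ) ⊆ Q(√23, √55), and [Q(√23, √55):Q] = 4 (since 23, 55 are distinct squarefree integers > 1 with 1265 not a perfect square). To show equality we compute the minimal polynomial of γ. From γ = √23 + √55: γ^2 = 23 + 2√(1265) + 55 = 78 + 2√(1265), so γ^2 - 78 = 2√(1265); squaring, (γ^2 - 78)^2 = 4·1265, i.e. γ^4 - 156γ^2 + 6084 - 5060 = 0, i.e. γ^4 - 156γ^2 + 1024 = 0. So γ is a root of x^4 - 156x^2 + 1024. This polynomial is irreducible over Q: it has no rational root (each ±√23 ± √55 is irrational), and any factorization into two quadratics over Q would force √(1265) ∈ Q (pairing opposite roots) or √23, √55 ∈ Q (other pairings), all impossible. Hence [Q(γ):Q] = 4 = [Q(√23, √55):Q], so Q(γ) = Q(√23, √55).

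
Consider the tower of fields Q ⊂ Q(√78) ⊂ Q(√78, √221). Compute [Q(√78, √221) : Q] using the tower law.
[Q(√78, √221) : Q] = 4

[Q(√78):Q] = 2 (min poly x^2 - 78, irreducible since 78 is squarefree > 1). For the top step, suppose √221 ∈ Q(√78), say √221 = c + d√78 with c, d ∈ Q. Squaring: 221 = c^2 + 78d^2 + 2cd√78. Since √78 ∉ Q this forces 2cd = 0. If d = 0 then √221 = c ∈ Q, contradicting 221 squarefree > 1. If c = 0 then 221 = 78d^2, so 78·221 = (78d)^2 is a perfect square in Q — but 78·221 = 17238 is not a perfect square (since 78 and 221 are distinct squarefree integers). Contradiction. Hence √221 ∉ Q(√78), so x^2 - 221 stays irreducible over Q(√78) and [Q(√78, √221) : Q(√78)] = 2. By the tower law, [Q(√78, √221) : Q] = 2 · 2 = 4.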